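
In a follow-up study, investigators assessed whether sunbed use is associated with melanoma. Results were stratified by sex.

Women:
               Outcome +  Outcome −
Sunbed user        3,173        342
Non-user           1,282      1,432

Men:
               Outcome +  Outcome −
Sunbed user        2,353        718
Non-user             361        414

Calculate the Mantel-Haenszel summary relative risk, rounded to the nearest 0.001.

1.835

RR_MH = Σ(aᵢ·n₀ᵢ/nᵢ) / Σ(cᵢ·n₁ᵢ/nᵢ), with n₁ᵢ = aᵢ+bᵢ (exposed), n₀ᵢ = cᵢ+dᵢ (unexposed), nᵢ = n₁ᵢ+n₀ᵢ.
Stratum 1 (Women): n₁ = 3515, n₀ = 2714, n = 6229; a·n₀/n = 3173·2714/6229 = 1382.4887; c·n₁/n = 1282·3515/6229 = 723.4275
Stratum 2 (Men): n₁ = 3071, n₀ = 775, n = 3846; a·n₀/n = 2353·775/3846 = 474.1485; c·n₁/n = 361·3071/3846 = 288.2556
RR_MH = (1382.4887 + 474.1485) / (723.4275 + 288.2556) = 1856.6371 / 1011.6831 = 1.83520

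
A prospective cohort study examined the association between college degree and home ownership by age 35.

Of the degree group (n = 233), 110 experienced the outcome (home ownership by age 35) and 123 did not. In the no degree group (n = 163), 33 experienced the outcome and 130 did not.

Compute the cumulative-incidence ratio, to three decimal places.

From the description: a = 110, b = 123, c = 33, d = 130.
Risk in exposed = 110/233 = 0.47210; risk in unexposed = 33/163 = 0.20245.
RR = 0.47210 / 0.20245 = 2.33190
The risk among the exposed is 2.33 times that among the unexposed.

2.332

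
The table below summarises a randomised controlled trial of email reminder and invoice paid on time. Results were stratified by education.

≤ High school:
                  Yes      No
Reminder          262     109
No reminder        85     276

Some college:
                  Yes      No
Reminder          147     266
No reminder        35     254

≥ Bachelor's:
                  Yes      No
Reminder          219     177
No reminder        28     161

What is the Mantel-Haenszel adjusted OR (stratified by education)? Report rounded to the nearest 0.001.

OR_MH = Σ(aᵢdᵢ/nᵢ) / Σ(bᵢcᵢ/nᵢ), where nᵢ is the stratum total.
Stratum 1 (≤ High school): n = 732; a·d/n = 262·276/732 = 98.7869; b·c/n = 109·85/732 = 12.6571
Stratum 2 (Some college): n = 702; a·d/n = 147·254/702 = 53.1880; b·c/n = 266·35/702 = 13.2621
Stratum 3 (≥ Bachelor's): n = 585; a·d/n = 219·161/585 = 60.2718; b·c/n = 177·28/585 = 8.4718
OR_MH = (98.7869 + 53.1880 + 60.2718) / (12.6571 + 13.2621 + 8.4718) = 212.2467 / 34.3910 = 6.17158

6.172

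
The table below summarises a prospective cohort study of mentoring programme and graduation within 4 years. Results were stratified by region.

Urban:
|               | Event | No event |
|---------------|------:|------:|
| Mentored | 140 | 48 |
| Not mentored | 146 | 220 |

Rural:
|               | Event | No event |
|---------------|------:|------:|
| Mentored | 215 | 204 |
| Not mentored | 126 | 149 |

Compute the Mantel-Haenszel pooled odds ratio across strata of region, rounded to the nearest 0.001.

OR_MH = Σ(aᵢdᵢ/nᵢ) / Σ(bᵢcᵢ/nᵢ), where nᵢ is the stratum total.
Stratum 1 (Urban): n = 554; a·d/n = 140·220/554 = 55.5957; b·c/n = 48·146/554 = 12.6498
Stratum 2 (Rural): n = 694; a·d/n = 215·149/694 = 46.1599; b·c/n = 204·126/694 = 37.0375
OR_MH = (55.5957 + 46.1599) / (12.6498 + 37.0375) = 101.7556 / 49.6873 = 2.04792

2.048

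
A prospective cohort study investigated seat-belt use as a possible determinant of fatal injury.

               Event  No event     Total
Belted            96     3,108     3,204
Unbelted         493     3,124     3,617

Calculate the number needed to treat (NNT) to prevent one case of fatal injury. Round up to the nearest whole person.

10

Risk in treated group = 96/3204 = 0.02996; risk in control = 493/3617 = 0.13630.
Absolute risk reduction = 0.13630 − 0.02996 = 0.10634
NNT = 1 / ARR = 1 / 0.10634 = 9.404 → round up → 10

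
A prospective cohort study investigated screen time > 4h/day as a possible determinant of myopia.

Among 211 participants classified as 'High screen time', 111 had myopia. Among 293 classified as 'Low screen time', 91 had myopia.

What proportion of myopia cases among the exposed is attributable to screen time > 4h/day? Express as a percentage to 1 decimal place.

From the description: a = 111, b = 100, c = 91, d = 202.
Risk in exposed = 111/211 = 0.52607; risk in unexposed = 91/293 = 0.31058.
RR = 0.52607/0.31058 = 1.69382
AR% = (RR − 1)/RR × 100 = (1.69382 − 1)/1.69382 × 100 = 40.9618%

41.0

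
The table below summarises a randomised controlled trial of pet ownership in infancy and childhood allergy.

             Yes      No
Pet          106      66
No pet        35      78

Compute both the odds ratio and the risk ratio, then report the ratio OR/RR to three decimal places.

Cells: a = 106, b = 66, c = 35, d = 78.
OR = (106·78)/(66·35) = 8268/2310 = 3.57922
Risk in exposed = 106/172 = 0.61628; risk in unexposed = 35/113 = 0.30973; RR = 1.98970
OR/RR = 3.57922 / 1.98970 = 1.79887
The outcome is not rare, so the OR lies further from 1 than the RR.

1.799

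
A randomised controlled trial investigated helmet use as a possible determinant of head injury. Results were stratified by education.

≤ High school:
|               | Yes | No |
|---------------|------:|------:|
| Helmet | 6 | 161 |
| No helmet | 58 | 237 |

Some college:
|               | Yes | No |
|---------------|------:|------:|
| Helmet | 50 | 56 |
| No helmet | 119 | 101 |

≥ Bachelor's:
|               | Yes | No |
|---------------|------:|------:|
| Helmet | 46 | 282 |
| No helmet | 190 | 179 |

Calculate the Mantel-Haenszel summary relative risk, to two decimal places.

RR_MH = Σ(aᵢ·n₀ᵢ/nᵢ) / Σ(cᵢ·n₁ᵢ/nᵢ), with n₁ᵢ = aᵢ+bᵢ (exposed), n₀ᵢ = cᵢ+dᵢ (unexposed), nᵢ = n₁ᵢ+n₀ᵢ.
Stratum 1 (≤ High school): n₁ = 167, n₀ = 295, n = 462; a·n₀/n = 6·295/462 = 3.8312; c·n₁/n = 58·167/462 = 20.9654
Stratum 2 (Some college): n₁ = 106, n₀ = 220, n = 326; a·n₀/n = 50·220/326 = 33.7423; c·n₁/n = 119·106/326 = 38.6933
Stratum 3 (≥ Bachelor's): n₁ = 328, n₀ = 369, n = 697; a·n₀/n = 46·369/697 = 24.3529; c·n₁/n = 190·328/697 = 89.4118
RR_MH = (3.8312 + 33.7423 + 24.3529) / (20.9654 + 38.6933 + 89.4118) = 61.9264 / 149.0704 = 0.41542

0.42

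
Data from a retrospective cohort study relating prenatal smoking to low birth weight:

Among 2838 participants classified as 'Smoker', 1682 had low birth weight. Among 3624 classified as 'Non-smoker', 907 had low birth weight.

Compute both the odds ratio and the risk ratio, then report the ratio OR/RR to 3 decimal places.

From the description: a = 1682, b = 1156, c = 907, d = 2717.
OR = (1682·2717)/(1156·907) = 4569994/1048492 = 4.35864
Risk in exposed = 1682/2838 = 0.59267; risk in unexposed = 907/3624 = 0.25028; RR = 2.36807
OR/RR = 4.35864 / 2.36807 = 1.84059
The outcome is not rare, so the OR lies further from 1 than the RR.

1.841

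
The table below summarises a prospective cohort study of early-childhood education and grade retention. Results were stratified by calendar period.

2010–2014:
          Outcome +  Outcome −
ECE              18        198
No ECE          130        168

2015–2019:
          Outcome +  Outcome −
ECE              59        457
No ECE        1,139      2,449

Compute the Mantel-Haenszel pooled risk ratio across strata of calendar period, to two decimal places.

RR_MH = Σ(aᵢ·n₀ᵢ/nᵢ) / Σ(cᵢ·n₁ᵢ/nᵢ), with n₁ᵢ = aᵢ+bᵢ (exposed), n₀ᵢ = cᵢ+dᵢ (unexposed), nᵢ = n₁ᵢ+n₀ᵢ.
Stratum 1 (2010–2014): n₁ = 216, n₀ = 298, n = 514; a·n₀/n = 18·298/514 = 10.4358; c·n₁/n = 130·216/514 = 54.6304
Stratum 2 (2015–2019): n₁ = 516, n₀ = 3588, n = 4104; a·n₀/n = 59·3588/4104 = 51.5819; c·n₁/n = 1139·516/4104 = 143.2076
RR_MH = (10.4358 + 51.5819) / (54.6304 + 143.2076) = 62.0177 / 197.8380 = 0.31348

0.31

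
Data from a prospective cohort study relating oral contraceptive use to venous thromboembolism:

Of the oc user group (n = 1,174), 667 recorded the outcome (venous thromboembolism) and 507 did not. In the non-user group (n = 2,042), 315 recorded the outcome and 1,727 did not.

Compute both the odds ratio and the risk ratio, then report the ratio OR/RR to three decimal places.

From the description: a = 667, b = 507, c = 315, d = 1727.
OR = (667·1727)/(507·315) = 1151909/159705 = 7.21273
Risk in exposed = 667/1174 = 0.56814; risk in unexposed = 315/2042 = 0.15426; RR = 3.68301
OR/RR = 7.21273 / 3.68301 = 1.95838
The outcome is not rare, so the OR lies further from 1 than the RR.

1.958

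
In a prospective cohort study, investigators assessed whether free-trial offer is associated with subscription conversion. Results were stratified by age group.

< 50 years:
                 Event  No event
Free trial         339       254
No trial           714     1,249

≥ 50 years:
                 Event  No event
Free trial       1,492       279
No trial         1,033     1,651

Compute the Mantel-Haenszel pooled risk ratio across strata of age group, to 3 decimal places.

2.012

RR_MH = Σ(aᵢ·n₀ᵢ/nᵢ) / Σ(cᵢ·n₁ᵢ/nᵢ), with n₁ᵢ = aᵢ+bᵢ (exposed), n₀ᵢ = cᵢ+dᵢ (unexposed), nᵢ = n₁ᵢ+n₀ᵢ.
Stratum 1 (< 50 years): n₁ = 593, n₀ = 1963, n = 2556; a·n₀/n = 339·1963/2556 = 260.3509; c·n₁/n = 714·593/2556 = 165.6502
Stratum 2 (≥ 50 years): n₁ = 1771, n₀ = 2684, n = 4455; a·n₀/n = 1492·2684/4455 = 898.8840; c·n₁/n = 1033·1771/4455 = 410.6494
RR_MH = (260.3509 + 898.8840) / (165.6502 + 410.6494) = 1159.2349 / 576.2996 = 2.01151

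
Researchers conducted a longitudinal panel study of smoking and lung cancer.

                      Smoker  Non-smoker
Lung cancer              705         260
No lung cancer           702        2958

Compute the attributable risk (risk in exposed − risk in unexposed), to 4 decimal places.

Reading the table with exposure as columns: a = 705 (Smoker, case), b = 702 (Smoker, non-case), c = 260 (Non-smoker, case), d = 2958.
Risk in exposed = 705/1407 = 0.501066; risk in unexposed = 260/3218 = 0.080796.
Risk difference = 0.501066 − 0.080796 = 0.420271

0.4203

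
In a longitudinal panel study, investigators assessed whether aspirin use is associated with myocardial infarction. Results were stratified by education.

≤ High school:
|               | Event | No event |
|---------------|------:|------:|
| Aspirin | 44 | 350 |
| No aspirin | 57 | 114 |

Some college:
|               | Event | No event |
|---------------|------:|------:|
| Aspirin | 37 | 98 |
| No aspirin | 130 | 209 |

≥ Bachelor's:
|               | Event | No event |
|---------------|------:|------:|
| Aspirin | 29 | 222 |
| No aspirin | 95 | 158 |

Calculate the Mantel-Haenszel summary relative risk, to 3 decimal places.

RR_MH = Σ(aᵢ·n₀ᵢ/nᵢ) / Σ(cᵢ·n₁ᵢ/nᵢ), with n₁ᵢ = aᵢ+bᵢ (exposed), n₀ᵢ = cᵢ+dᵢ (unexposed), nᵢ = n₁ᵢ+n₀ᵢ.
Stratum 1 (≤ High school): n₁ = 394, n₀ = 171, n = 565; a·n₀/n = 44·171/565 = 13.3168; c·n₁/n = 57·394/565 = 39.7487
Stratum 2 (Some college): n₁ = 135, n₀ = 339, n = 474; a·n₀/n = 37·339/474 = 26.4620; c·n₁/n = 130·135/474 = 37.0253
Stratum 3 (≥ Bachelor's): n₁ = 251, n₀ = 253, n = 504; a·n₀/n = 29·253/504 = 14.5575; c·n₁/n = 95·251/504 = 47.3115
RR_MH = (13.3168 + 26.4620 + 14.5575) / (39.7487 + 37.0253 + 47.3115) = 54.3364 / 124.0855 = 0.43789

0.438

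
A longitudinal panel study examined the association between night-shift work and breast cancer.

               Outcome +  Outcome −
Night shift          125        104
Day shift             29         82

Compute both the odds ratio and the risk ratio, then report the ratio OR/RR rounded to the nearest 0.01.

1.63

Cells: a = 125, b = 104, c = 29, d = 82.
OR = (125·82)/(104·29) = 10250/3016 = 3.39854
Risk in exposed = 125/229 = 0.54585; risk in unexposed = 29/111 = 0.26126; RR = 2.08929
OR/RR = 3.39854 / 2.08929 = 1.62665
The outcome is not rare, so the OR lies further from 1 than the RR.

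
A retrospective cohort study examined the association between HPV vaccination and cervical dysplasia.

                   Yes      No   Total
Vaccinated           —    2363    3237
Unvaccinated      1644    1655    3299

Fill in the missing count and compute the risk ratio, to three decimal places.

0.542

The missing cell is in the exposed row: 3237 − 2363 = 874.
So a = 874, b = 2363, c = 1644, d = 1655.
RR = [a/(a+b)] / [c/(c+d)] = (874/3237) / (1644/3299) = 0.27000/0.49833 = 0.54181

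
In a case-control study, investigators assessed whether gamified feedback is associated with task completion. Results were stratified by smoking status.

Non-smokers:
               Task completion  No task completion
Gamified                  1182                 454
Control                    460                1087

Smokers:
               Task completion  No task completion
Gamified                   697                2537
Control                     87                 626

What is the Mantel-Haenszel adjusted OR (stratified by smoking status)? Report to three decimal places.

OR_MH = Σ(aᵢdᵢ/nᵢ) / Σ(bᵢcᵢ/nᵢ), where nᵢ is the stratum total.
Stratum 1 (Non-smokers): n = 3183; a·d/n = 1182·1087/3183 = 403.6550; b·c/n = 454·460/3183 = 65.6111
Stratum 2 (Smokers): n = 3947; a·d/n = 697·626/3947 = 110.5452; b·c/n = 2537·87/3947 = 55.9207
OR_MH = (403.6550 + 110.5452) / (65.6111 + 55.9207) = 514.2003 / 121.5318 = 4.23100

4.231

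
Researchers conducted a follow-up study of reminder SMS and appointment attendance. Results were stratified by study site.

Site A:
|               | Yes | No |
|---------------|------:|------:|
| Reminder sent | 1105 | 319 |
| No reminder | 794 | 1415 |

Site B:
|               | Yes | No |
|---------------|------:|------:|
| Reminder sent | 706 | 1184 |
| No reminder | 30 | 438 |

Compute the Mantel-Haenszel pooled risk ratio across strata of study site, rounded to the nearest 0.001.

2.422

RR_MH = Σ(aᵢ·n₀ᵢ/nᵢ) / Σ(cᵢ·n₁ᵢ/nᵢ), with n₁ᵢ = aᵢ+bᵢ (exposed), n₀ᵢ = cᵢ+dᵢ (unexposed), nᵢ = n₁ᵢ+n₀ᵢ.
Stratum 1 (Site A): n₁ = 1424, n₀ = 2209, n = 3633; a·n₀/n = 1105·2209/3633 = 671.8814; c·n₁/n = 794·1424/3633 = 311.2183
Stratum 2 (Site B): n₁ = 1890, n₀ = 468, n = 2358; a·n₀/n = 706·468/2358 = 140.1221; c·n₁/n = 30·1890/2358 = 24.0458
RR_MH = (671.8814 + 140.1221) / (311.2183 + 24.0458) = 812.0035 / 335.2641 = 2.42198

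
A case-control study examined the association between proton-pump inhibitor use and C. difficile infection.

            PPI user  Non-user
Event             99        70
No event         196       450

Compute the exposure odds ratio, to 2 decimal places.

3.25

Reading the table with exposure as columns: a = 99 (PPI user, case), b = 196 (PPI user, non-case), c = 70 (Non-user, case), d = 450.
OR = (a·d)/(b·c) = (99 × 450) / (196 × 70) = 44550 / 13720 = 3.24708
The odds of C. difficile infection are about 3.25 times as high in the ppi user group.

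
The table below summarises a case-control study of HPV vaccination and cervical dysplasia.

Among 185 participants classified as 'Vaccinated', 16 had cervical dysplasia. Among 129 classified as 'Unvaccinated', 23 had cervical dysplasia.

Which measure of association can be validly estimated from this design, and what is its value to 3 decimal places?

0.436

From the description: a = 16, b = 169, c = 23, d = 106.
This is a case-control study: participants were sampled on outcome status, so risks in the source population cannot be estimated directly — relative risk is not valid here. The odds ratio is the appropriate measure.
OR = (a·d)/(b·c) = (16 × 106) / (169 × 23) = 1696 / 3887 = 0.43633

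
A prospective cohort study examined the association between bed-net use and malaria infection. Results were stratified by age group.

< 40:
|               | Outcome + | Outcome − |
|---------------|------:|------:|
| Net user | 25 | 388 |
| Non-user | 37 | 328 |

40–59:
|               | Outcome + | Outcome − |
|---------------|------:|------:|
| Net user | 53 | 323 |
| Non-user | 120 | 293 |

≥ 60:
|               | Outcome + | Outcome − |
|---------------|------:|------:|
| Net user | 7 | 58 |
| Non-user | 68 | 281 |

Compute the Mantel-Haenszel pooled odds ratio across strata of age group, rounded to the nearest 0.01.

0.45

OR_MH = Σ(aᵢdᵢ/nᵢ) / Σ(bᵢcᵢ/nᵢ), where nᵢ is the stratum total.
Stratum 1 (< 40): n = 778; a·d/n = 25·328/778 = 10.5398; b·c/n = 388·37/778 = 18.4524
Stratum 2 (40–59): n = 789; a·d/n = 53·293/789 = 19.6819; b·c/n = 323·120/789 = 49.1255
Stratum 3 (≥ 60): n = 414; a·d/n = 7·281/414 = 4.7512; b·c/n = 58·68/414 = 9.5266
OR_MH = (10.5398 + 19.6819 + 4.7512) / (18.4524 + 49.1255 + 9.5266) = 34.9729 / 77.1045 = 0.45358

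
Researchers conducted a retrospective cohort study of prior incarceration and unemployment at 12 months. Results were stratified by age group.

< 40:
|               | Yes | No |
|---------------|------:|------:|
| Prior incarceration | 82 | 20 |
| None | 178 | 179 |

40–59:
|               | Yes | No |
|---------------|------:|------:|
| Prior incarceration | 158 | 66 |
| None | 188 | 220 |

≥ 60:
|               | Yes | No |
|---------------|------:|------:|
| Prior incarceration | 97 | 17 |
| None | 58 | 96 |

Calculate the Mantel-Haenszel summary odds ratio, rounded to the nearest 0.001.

3.918

OR_MH = Σ(aᵢdᵢ/nᵢ) / Σ(bᵢcᵢ/nᵢ), where nᵢ is the stratum total.
Stratum 1 (< 40): n = 459; a·d/n = 82·179/459 = 31.9782; b·c/n = 20·178/459 = 7.7560
Stratum 2 (40–59): n = 632; a·d/n = 158·220/632 = 55.0000; b·c/n = 66·188/632 = 19.6329
Stratum 3 (≥ 60): n = 268; a·d/n = 97·96/268 = 34.7463; b·c/n = 17·58/268 = 3.6791
OR_MH = (31.9782 + 55.0000 + 34.7463) / (7.7560 + 19.6329 + 3.6791) = 121.7245 / 31.0680 = 3.91800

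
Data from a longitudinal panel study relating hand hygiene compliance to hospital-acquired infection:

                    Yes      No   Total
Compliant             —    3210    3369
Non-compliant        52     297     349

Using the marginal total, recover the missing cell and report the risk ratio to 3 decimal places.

0.317

The missing cell is in the exposed row: 3369 − 3210 = 159.
So a = 159, b = 3210, c = 52, d = 297.
RR = [a/(a+b)] / [c/(c+d)] = (159/3369) / (52/349) = 0.04720/0.14900 = 0.31675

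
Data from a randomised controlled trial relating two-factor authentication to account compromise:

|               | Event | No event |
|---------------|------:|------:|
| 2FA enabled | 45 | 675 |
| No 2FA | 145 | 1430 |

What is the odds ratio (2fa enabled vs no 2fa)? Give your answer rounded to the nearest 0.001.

0.657

Cells: a = 45, b = 675, c = 145, d = 1430.
OR = (a·d)/(b·c) = (45 × 1430) / (675 × 145) = 64350 / 97875 = 0.65747
Exposure is associated with lower odds of account compromise (OR = 0.66 < 1).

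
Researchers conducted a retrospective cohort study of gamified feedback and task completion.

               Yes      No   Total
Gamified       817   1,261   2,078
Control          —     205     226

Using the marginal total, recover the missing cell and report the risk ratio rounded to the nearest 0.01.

4.23

The missing cell is in the unexposed row: 226 − 205 = 21.
So a = 817, b = 1261, c = 21, d = 205.
RR = [a/(a+b)] / [c/(c+d)] = (817/2078) / (21/226) = 0.39317/0.09292 = 4.23122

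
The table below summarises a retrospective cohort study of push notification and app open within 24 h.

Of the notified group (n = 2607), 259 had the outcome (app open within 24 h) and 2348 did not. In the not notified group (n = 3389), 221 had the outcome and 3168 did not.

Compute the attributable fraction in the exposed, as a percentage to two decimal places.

From the description: a = 259, b = 2348, c = 221, d = 3168.
Risk in exposed = 259/2607 = 0.09935; risk in unexposed = 221/3389 = 0.06521.
RR = 0.09935/0.06521 = 1.52348
AR% = (RR − 1)/RR × 100 = (1.52348 − 1)/1.52348 × 100 = 34.3610%

34.36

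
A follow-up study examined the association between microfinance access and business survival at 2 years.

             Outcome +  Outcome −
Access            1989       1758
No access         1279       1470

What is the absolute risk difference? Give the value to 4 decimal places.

0.0656

Cells: a = 1989, b = 1758, c = 1279, d = 1470.
Risk in exposed = 1989/3747 = 0.530825; risk in unexposed = 1279/2749 = 0.465260.
Risk difference = 0.530825 − 0.465260 = 0.065565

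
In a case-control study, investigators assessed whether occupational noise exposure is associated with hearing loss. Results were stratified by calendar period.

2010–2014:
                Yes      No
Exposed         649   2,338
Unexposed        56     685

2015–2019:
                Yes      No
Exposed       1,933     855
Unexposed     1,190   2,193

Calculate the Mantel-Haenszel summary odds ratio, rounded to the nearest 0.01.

4.03

OR_MH = Σ(aᵢdᵢ/nᵢ) / Σ(bᵢcᵢ/nᵢ), where nᵢ is the stratum total.
Stratum 1 (2010–2014): n = 3728; a·d/n = 649·685/3728 = 119.2503; b·c/n = 2338·56/3728 = 35.1202
Stratum 2 (2015–2019): n = 6171; a·d/n = 1933·2193/6171 = 686.9339; b·c/n = 855·1190/6171 = 164.8760
OR_MH = (119.2503 + 686.9339) / (35.1202 + 164.8760) = 806.1842 / 199.9962 = 4.03100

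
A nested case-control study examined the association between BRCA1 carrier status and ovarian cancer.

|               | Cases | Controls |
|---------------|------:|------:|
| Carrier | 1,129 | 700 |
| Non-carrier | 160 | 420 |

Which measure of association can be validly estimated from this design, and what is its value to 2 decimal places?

4.23

Cells: a = 1129, b = 700, c = 160, d = 420.
This is a nested case-control study: participants were sampled on outcome status, so risks in the source population cannot be estimated directly — relative risk is not valid here. The odds ratio is the appropriate measure.
OR = (a·d)/(b·c) = (1129 × 420) / (700 × 160) = 474180 / 112000 = 4.23375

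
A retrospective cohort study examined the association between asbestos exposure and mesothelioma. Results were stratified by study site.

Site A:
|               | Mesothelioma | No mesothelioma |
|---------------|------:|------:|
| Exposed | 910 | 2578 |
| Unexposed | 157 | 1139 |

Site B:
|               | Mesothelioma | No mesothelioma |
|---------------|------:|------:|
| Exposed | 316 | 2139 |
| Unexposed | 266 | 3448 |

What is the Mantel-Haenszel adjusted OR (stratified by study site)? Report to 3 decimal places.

2.224

OR_MH = Σ(aᵢdᵢ/nᵢ) / Σ(bᵢcᵢ/nᵢ), where nᵢ is the stratum total.
Stratum 1 (Site A): n = 4784; a·d/n = 910·1139/4784 = 216.6576; b·c/n = 2578·157/4784 = 84.6041
Stratum 2 (Site B): n = 6169; a·d/n = 316·3448/6169 = 176.6199; b·c/n = 2139·266/6169 = 92.2312
OR_MH = (216.6576 + 176.6199) / (84.6041 + 92.2312) = 393.2775 / 176.8353 = 2.22398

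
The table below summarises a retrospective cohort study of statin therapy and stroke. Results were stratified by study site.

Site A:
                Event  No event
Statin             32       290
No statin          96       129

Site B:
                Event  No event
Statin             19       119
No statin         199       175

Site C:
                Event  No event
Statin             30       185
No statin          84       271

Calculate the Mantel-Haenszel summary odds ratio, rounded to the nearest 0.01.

OR_MH = Σ(aᵢdᵢ/nᵢ) / Σ(bᵢcᵢ/nᵢ), where nᵢ is the stratum total.
Stratum 1 (Site A): n = 547; a·d/n = 32·129/547 = 7.5466; b·c/n = 290·96/547 = 50.8958
Stratum 2 (Site B): n = 512; a·d/n = 19·175/512 = 6.4941; b·c/n = 119·199/512 = 46.2520
Stratum 3 (Site C): n = 570; a·d/n = 30·271/570 = 14.2632; b·c/n = 185·84/570 = 27.2632
OR_MH = (7.5466 + 6.4941 + 14.2632) / (50.8958 + 46.2520 + 27.2632) = 28.3039 / 124.4109 = 0.22750

0.23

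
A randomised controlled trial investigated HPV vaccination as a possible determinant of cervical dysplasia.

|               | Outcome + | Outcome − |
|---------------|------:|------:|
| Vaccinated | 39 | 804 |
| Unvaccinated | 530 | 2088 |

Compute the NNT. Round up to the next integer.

7

Risk in treated group = 39/843 = 0.04626; risk in control = 530/2618 = 0.20244.
Absolute risk reduction = 0.20244 − 0.04626 = 0.15618
NNT = 1 / ARR = 1 / 0.15618 = 6.403 → round up → 7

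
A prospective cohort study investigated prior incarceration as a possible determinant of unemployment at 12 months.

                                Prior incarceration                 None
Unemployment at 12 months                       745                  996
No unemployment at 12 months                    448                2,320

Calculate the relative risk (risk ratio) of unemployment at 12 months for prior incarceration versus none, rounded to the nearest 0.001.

Reading the table with exposure as columns: a = 745 (Prior incarceration, case), b = 448 (Prior incarceration, non-case), c = 996 (None, case), d = 2320.
Risk in exposed = 745/1193 = 0.62448; risk in unexposed = 996/3316 = 0.30036.
RR = 0.62448 / 0.30036 = 2.07908
The risk among the exposed is 2.08 times that among the unexposed.

2.079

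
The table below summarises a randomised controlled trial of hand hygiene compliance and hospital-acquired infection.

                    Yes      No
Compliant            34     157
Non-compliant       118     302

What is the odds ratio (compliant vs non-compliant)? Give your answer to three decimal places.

Cells: a = 34, b = 157, c = 118, d = 302.
OR = (a·d)/(b·c) = (34 × 302) / (157 × 118) = 10268 / 18526 = 0.55425
Exposure is associated with lower odds of hospital-acquired infection (OR = 0.55 < 1).

0.554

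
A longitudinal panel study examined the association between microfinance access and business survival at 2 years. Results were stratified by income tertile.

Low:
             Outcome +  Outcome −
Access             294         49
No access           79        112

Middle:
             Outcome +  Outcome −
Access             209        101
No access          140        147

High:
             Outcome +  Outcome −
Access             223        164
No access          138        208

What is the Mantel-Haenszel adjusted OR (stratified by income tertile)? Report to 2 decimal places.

2.85

OR_MH = Σ(aᵢdᵢ/nᵢ) / Σ(bᵢcᵢ/nᵢ), where nᵢ is the stratum total.
Stratum 1 (Low): n = 534; a·d/n = 294·112/534 = 61.6629; b·c/n = 49·79/534 = 7.2491
Stratum 2 (Middle): n = 597; a·d/n = 209·147/597 = 51.4623; b·c/n = 101·140/597 = 23.6851
Stratum 3 (High): n = 733; a·d/n = 223·208/733 = 63.2797; b·c/n = 164·138/733 = 30.8759
OR_MH = (61.6629 + 51.4623 + 63.2797) / (7.2491 + 23.6851 + 30.8759) = 176.4049 / 61.8100 = 2.85399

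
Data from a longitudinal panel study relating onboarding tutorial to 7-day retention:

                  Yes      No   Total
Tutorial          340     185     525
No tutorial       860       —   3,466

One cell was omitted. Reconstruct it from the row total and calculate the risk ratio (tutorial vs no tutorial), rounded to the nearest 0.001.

The missing cell is in the unexposed row: 3466 − 860 = 2606.
So a = 340, b = 185, c = 860, d = 2606.
RR = [a/(a+b)] / [c/(c+d)] = (340/525) / (860/3466) = 0.64762/0.24812 = 2.61006

2.610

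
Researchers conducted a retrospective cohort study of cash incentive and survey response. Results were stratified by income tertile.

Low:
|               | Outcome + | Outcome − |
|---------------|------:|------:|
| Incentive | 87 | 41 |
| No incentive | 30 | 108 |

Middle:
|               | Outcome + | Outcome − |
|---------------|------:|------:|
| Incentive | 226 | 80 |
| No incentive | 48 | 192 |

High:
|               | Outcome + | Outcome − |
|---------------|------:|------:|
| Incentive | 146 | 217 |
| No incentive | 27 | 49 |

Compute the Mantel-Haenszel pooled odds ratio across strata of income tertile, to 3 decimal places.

OR_MH = Σ(aᵢdᵢ/nᵢ) / Σ(bᵢcᵢ/nᵢ), where nᵢ is the stratum total.
Stratum 1 (Low): n = 266; a·d/n = 87·108/266 = 35.3233; b·c/n = 41·30/266 = 4.6241
Stratum 2 (Middle): n = 546; a·d/n = 226·192/546 = 79.4725; b·c/n = 80·48/546 = 7.0330
Stratum 3 (High): n = 439; a·d/n = 146·49/439 = 16.2961; b·c/n = 217·27/439 = 13.3462
OR_MH = (35.3233 + 79.4725 + 16.2961) / (4.6241 + 7.0330 + 13.3462) = 131.0920 / 25.0033 = 5.24299

5.243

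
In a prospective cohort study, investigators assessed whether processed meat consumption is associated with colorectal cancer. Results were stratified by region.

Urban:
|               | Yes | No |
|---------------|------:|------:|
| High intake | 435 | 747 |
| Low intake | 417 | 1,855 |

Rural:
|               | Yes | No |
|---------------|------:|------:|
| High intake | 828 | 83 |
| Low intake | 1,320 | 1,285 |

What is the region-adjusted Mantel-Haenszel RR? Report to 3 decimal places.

1.856

RR_MH = Σ(aᵢ·n₀ᵢ/nᵢ) / Σ(cᵢ·n₁ᵢ/nᵢ), with n₁ᵢ = aᵢ+bᵢ (exposed), n₀ᵢ = cᵢ+dᵢ (unexposed), nᵢ = n₁ᵢ+n₀ᵢ.
Stratum 1 (Urban): n₁ = 1182, n₀ = 2272, n = 3454; a·n₀/n = 435·2272/3454 = 286.1378; c·n₁/n = 417·1182/3454 = 142.7024
Stratum 2 (Rural): n₁ = 911, n₀ = 2605, n = 3516; a·n₀/n = 828·2605/3516 = 613.4642; c·n₁/n = 1320·911/3516 = 342.0137
RR_MH = (286.1378 + 613.4642) / (142.7024 + 342.0137) = 899.6020 / 484.7160 = 1.85594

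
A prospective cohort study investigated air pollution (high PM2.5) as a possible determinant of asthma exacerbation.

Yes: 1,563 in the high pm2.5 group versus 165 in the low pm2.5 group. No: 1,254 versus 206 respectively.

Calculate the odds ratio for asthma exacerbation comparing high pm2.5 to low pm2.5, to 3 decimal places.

1.556

From the description: a = 1563, b = 1254, c = 165, d = 206.
OR = (a·d)/(b·c) = (1563 × 206) / (1254 × 165) = 321978 / 206910 = 1.55613
The odds of asthma exacerbation are about 1.56 times as high in the high pm2.5 group.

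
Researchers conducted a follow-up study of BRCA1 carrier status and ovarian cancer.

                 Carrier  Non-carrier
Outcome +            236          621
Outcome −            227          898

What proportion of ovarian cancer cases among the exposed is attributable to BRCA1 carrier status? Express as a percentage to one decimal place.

19.8

Reading the table with exposure as columns: a = 236 (Carrier, case), b = 227 (Carrier, non-case), c = 621 (Non-carrier, case), d = 898.
Risk in exposed = 236/463 = 0.50972; risk in unexposed = 621/1519 = 0.40882.
RR = 0.50972/0.40882 = 1.24680
AR% = (RR − 1)/RR × 100 = (1.24680 − 1)/1.24680 × 100 = 19.7947%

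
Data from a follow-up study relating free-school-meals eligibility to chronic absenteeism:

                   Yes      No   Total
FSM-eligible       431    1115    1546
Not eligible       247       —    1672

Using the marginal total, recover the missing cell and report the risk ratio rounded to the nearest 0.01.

The missing cell is in the unexposed row: 1672 − 247 = 1425.
So a = 431, b = 1115, c = 247, d = 1425.
RR = [a/(a+b)] / [c/(c+d)] = (431/1546) / (247/1672) = 0.27878/0.14773 = 1.88715

1.89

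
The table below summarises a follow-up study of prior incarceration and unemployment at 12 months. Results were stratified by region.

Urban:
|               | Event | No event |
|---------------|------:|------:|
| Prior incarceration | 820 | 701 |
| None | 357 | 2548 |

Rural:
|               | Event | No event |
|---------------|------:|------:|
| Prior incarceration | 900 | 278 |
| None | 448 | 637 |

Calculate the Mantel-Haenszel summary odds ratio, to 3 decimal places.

OR_MH = Σ(aᵢdᵢ/nᵢ) / Σ(bᵢcᵢ/nᵢ), where nᵢ is the stratum total.
Stratum 1 (Urban): n = 4426; a·d/n = 820·2548/4426 = 472.0651; b·c/n = 701·357/4426 = 56.5425
Stratum 2 (Rural): n = 2263; a·d/n = 900·637/2263 = 253.3363; b·c/n = 278·448/2263 = 55.0349
OR_MH = (472.0651 + 253.3363) / (56.5425 + 55.0349) = 725.4013 / 111.5774 = 6.50133

6.501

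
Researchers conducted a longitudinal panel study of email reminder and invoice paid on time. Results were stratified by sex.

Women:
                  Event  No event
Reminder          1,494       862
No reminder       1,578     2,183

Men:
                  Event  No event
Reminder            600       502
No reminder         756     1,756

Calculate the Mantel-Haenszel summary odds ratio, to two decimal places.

2.52

OR_MH = Σ(aᵢdᵢ/nᵢ) / Σ(bᵢcᵢ/nᵢ), where nᵢ is the stratum total.
Stratum 1 (Women): n = 6117; a·d/n = 1494·2183/6117 = 533.1702; b·c/n = 862·1578/6117 = 222.3698
Stratum 2 (Men): n = 3614; a·d/n = 600·1756/3614 = 291.5329; b·c/n = 502·756/3614 = 105.0116
OR_MH = (533.1702 + 291.5329) / (222.3698 + 105.0116) = 824.7031 / 327.3814 = 2.51909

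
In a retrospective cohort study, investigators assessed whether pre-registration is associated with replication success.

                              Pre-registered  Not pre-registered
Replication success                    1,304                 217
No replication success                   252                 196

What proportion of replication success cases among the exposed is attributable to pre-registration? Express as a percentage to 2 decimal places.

37.30

Reading the table with exposure as columns: a = 1304 (Pre-registered, case), b = 252 (Pre-registered, non-case), c = 217 (Not pre-registered, case), d = 196.
Risk in exposed = 1304/1556 = 0.83805; risk in unexposed = 217/413 = 0.52542.
RR = 0.83805/0.52542 = 1.59499
AR% = (RR − 1)/RR × 100 = (1.59499 − 1)/1.59499 × 100 = 37.3037%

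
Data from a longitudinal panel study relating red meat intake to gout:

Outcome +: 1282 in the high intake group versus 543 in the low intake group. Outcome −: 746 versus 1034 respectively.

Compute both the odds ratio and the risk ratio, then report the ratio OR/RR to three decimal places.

1.782

From the description: a = 1282, b = 746, c = 543, d = 1034.
OR = (1282·1034)/(746·543) = 1325588/405078 = 3.27243
Risk in exposed = 1282/2028 = 0.63215; risk in unexposed = 543/1577 = 0.34432; RR = 1.83591
OR/RR = 3.27243 / 1.83591 = 1.78245
The outcome is not rare, so the OR lies further from 1 than the RR.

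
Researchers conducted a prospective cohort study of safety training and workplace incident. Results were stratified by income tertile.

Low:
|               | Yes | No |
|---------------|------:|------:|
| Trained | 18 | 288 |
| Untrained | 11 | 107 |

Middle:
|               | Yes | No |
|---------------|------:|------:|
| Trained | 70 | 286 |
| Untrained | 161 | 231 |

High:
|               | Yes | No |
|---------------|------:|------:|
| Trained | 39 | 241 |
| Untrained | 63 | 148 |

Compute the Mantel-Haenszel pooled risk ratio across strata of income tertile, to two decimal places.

RR_MH = Σ(aᵢ·n₀ᵢ/nᵢ) / Σ(cᵢ·n₁ᵢ/nᵢ), with n₁ᵢ = aᵢ+bᵢ (exposed), n₀ᵢ = cᵢ+dᵢ (unexposed), nᵢ = n₁ᵢ+n₀ᵢ.
Stratum 1 (Low): n₁ = 306, n₀ = 118, n = 424; a·n₀/n = 18·118/424 = 5.0094; c·n₁/n = 11·306/424 = 7.9387
Stratum 2 (Middle): n₁ = 356, n₀ = 392, n = 748; a·n₀/n = 70·392/748 = 36.6845; c·n₁/n = 161·356/748 = 76.6257
Stratum 3 (High): n₁ = 280, n₀ = 211, n = 491; a·n₀/n = 39·211/491 = 16.7597; c·n₁/n = 63·280/491 = 35.9267
RR_MH = (5.0094 + 36.6845 + 16.7597) / (7.9387 + 76.6257 + 35.9267) = 58.4536 / 120.4910 = 0.48513

0.49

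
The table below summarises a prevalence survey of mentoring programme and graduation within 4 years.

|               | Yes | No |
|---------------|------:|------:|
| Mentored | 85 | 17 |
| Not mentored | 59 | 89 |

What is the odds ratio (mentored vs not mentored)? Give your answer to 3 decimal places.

7.542

Cells: a = 85, b = 17, c = 59, d = 89.
OR = (a·d)/(b·c) = (85 × 89) / (17 × 59) = 7565 / 1003 = 7.54237
The odds of graduation within 4 years are about 7.54 times as high in the mentored group.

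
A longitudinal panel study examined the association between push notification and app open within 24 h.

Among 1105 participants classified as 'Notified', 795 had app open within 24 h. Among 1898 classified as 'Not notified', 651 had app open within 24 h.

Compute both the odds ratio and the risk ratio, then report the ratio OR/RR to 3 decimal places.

From the description: a = 795, b = 310, c = 651, d = 1247.
OR = (795·1247)/(310·651) = 991365/201810 = 4.91237
Risk in exposed = 795/1105 = 0.71946; risk in unexposed = 651/1898 = 0.34299; RR = 2.09759
OR/RR = 4.91237 / 2.09759 = 2.34191
The outcome is not rare, so the OR lies further from 1 than the RR.

2.342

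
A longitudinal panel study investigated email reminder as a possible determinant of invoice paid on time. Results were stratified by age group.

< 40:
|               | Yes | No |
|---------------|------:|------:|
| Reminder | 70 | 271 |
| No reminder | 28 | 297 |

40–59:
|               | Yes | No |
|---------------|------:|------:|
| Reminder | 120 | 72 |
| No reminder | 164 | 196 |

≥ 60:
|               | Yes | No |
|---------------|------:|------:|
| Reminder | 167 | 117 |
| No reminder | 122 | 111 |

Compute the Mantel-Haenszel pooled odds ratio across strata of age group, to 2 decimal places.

OR_MH = Σ(aᵢdᵢ/nᵢ) / Σ(bᵢcᵢ/nᵢ), where nᵢ is the stratum total.
Stratum 1 (< 40): n = 666; a·d/n = 70·297/666 = 31.2162; b·c/n = 271·28/666 = 11.3934
Stratum 2 (40–59): n = 552; a·d/n = 120·196/552 = 42.6087; b·c/n = 72·164/552 = 21.3913
Stratum 3 (≥ 60): n = 517; a·d/n = 167·111/517 = 35.8549; b·c/n = 117·122/517 = 27.6093
OR_MH = (31.2162 + 42.6087 + 35.8549) / (11.3934 + 21.3913 + 27.6093) = 109.6798 / 60.3940 = 1.81607

1.82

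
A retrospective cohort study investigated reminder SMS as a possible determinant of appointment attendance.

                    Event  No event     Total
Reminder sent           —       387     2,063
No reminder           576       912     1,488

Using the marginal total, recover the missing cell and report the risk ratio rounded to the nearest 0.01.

The missing cell is in the exposed row: 2063 − 387 = 1676.
So a = 1676, b = 387, c = 576, d = 912.
RR = [a/(a+b)] / [c/(c+d)] = (1676/2063) / (576/1488) = 0.81241/0.38710 = 2.09872

2.10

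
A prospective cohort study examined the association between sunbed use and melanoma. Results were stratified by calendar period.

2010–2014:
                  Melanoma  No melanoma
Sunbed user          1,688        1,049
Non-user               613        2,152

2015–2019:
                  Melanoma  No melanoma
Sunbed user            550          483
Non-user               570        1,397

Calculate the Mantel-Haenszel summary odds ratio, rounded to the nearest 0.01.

OR_MH = Σ(aᵢdᵢ/nᵢ) / Σ(bᵢcᵢ/nᵢ), where nᵢ is the stratum total.
Stratum 1 (2010–2014): n = 5502; a·d/n = 1688·2152/5502 = 660.2283; b·c/n = 1049·613/5502 = 116.8733
Stratum 2 (2015–2019): n = 3000; a·d/n = 550·1397/3000 = 256.1167; b·c/n = 483·570/3000 = 91.7700
OR_MH = (660.2283 + 256.1167) / (116.8733 + 91.7700) = 916.3449 / 208.6433 = 4.39192

4.39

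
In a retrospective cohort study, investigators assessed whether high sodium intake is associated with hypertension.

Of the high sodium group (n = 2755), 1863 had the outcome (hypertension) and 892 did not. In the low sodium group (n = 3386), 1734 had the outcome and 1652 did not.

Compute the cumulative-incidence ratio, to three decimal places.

1.320

From the description: a = 1863, b = 892, c = 1734, d = 1652.
Risk in exposed = 1863/2755 = 0.67623; risk in unexposed = 1734/3386 = 0.51211.
RR = 0.67623 / 0.51211 = 1.32047
The risk among the exposed is 1.32 times that among the unexposed.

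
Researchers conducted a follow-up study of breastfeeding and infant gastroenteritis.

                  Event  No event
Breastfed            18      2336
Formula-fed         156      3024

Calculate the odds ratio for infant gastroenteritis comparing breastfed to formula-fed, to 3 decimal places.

Cells: a = 18, b = 2336, c = 156, d = 3024.
OR = (a·d)/(b·c) = (18 × 3024) / (2336 × 156) = 54432 / 364416 = 0.14937
Exposure is associated with lower odds of infant gastroenteritis (OR = 0.15 < 1).

0.149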